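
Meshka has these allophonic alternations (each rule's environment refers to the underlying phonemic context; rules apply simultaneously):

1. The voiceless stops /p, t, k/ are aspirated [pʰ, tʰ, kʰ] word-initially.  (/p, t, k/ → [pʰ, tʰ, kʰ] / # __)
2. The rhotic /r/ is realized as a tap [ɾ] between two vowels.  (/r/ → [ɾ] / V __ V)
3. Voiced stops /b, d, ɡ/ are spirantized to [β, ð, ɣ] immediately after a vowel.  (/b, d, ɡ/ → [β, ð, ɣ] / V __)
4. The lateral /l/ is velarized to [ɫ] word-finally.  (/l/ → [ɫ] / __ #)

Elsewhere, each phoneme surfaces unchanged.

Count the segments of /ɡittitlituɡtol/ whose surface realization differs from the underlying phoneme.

Segments that undergo a rule: /ɡ/ → [ɣ] (rule 3); /l/ → [ɫ] (rule 4).
All other segments surface unchanged.

2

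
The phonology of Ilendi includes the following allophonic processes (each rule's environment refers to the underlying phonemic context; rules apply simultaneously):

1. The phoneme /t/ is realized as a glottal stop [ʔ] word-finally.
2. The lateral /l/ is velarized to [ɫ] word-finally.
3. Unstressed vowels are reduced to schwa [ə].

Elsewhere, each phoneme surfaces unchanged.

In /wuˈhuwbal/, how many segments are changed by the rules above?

Segments that undergo a rule: /u/ → [ə] (rule 3); /a/ → [ə] (rule 3); /l/ → [ɫ] (rule 2).
All other segments surface unchanged.

3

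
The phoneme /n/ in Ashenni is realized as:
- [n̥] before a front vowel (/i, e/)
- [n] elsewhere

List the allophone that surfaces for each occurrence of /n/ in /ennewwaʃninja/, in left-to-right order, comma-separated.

[n], [n̥], [n̥], [n]

Occurrence 1 (position 2): no conditioning environment matches → elsewhere allophone [n].
Occurrence 2 (position 3): before a front vowel (/i, e/) → [n̥].
Occurrence 3 (position 9): before a front vowel (/i, e/) → [n̥].
Occurrence 4 (position 11): no conditioning environment matches → elsewhere allophone [n].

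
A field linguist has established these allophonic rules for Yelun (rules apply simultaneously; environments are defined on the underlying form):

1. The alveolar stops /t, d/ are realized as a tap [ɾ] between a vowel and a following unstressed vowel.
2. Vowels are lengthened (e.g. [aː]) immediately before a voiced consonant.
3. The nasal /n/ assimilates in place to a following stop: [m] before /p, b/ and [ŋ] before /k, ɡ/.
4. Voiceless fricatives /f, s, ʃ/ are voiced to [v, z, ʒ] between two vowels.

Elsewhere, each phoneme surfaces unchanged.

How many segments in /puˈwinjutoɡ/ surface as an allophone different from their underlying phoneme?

Segments that undergo a rule: /u/ → [uː] (rule 2); /i/ → [iː] (rule 2); /t/ → [ɾ] (rule 1); /o/ → [oː] (rule 2).
All other segments surface unchanged.

4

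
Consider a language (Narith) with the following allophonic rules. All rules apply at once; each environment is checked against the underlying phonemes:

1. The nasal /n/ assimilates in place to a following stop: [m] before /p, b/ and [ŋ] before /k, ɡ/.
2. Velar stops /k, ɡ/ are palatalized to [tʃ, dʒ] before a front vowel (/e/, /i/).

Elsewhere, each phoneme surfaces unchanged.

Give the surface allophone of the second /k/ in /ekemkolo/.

/k/ — between /m/ and /o/; rule 2 does not apply here → [k].

[k]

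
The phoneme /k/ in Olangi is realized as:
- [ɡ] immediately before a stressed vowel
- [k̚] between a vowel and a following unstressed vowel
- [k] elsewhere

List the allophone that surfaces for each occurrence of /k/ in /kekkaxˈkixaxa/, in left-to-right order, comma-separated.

[k], [k], [k], [ɡ]

Occurrence 1 (position 1): no conditioning environment matches → elsewhere allophone [k].
Occurrence 2 (position 3): no conditioning environment matches → elsewhere allophone [k].
Occurrence 3 (position 4): no conditioning environment matches → elsewhere allophone [k].
Occurrence 4 (position 7): immediately before a stressed vowel → [ɡ].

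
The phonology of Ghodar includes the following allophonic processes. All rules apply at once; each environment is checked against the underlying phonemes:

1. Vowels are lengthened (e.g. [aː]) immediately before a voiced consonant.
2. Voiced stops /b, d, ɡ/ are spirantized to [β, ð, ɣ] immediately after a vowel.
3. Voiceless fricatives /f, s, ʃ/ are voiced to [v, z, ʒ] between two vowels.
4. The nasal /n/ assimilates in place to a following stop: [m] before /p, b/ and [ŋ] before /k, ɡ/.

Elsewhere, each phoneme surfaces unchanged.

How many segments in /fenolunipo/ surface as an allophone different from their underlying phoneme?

3

Segments that undergo a rule: /e/ → [eː] (rule 1); /o/ → [oː] (rule 1); /u/ → [uː] (rule 1).
All other segments surface unchanged.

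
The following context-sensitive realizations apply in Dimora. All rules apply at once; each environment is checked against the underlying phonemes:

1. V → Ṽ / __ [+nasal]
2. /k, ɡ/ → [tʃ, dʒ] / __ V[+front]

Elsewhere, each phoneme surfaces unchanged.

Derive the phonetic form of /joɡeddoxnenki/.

[jodʒeddoxnẽntʃi]

/j/ (word-initial) is unaffected → [j].
/o/ (between /j/ and /ɡ/) is in the target of rule 1 but the environment (before a nasal consonant) is not met → [o].
/ɡ/ — between /o/ and /e/, before a front vowel — surfaces as [dʒ] (rule 2).
/e/ (between /ɡ/ and /d/) fails the environment for rule 1, so it stays [e].
/d/ (between /e/ and /d/) is unaffected → [d].
/d/ stays [d].
/o/ — between /d/ and /x/; rule 1 does not apply here → [o].
/x/ (between /o/ and /n/) is unaffected → [x].
/n/ (between /x/ and /e/): no rule targets it → [n].
/e/ — between /n/ and /n/, before a nasal consonant — surfaces as [ẽ] (rule 1).
/n/ (between /e/ and /k/): no rule targets it → [n].
/k/ (between /n/ and /i/): before a front vowel, so rule 2 applies → [tʃ].
/i/ (word-final) fails the environment for rule 1, so it stays [i].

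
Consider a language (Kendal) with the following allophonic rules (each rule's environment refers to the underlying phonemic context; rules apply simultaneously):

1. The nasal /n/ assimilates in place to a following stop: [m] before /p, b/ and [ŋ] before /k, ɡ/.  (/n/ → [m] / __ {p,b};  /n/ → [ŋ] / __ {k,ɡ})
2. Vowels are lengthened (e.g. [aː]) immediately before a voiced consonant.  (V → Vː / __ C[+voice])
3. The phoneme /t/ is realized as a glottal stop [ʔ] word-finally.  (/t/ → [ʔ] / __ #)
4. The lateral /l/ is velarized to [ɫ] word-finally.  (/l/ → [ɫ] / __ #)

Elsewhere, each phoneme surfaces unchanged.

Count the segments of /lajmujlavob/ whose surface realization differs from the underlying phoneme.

Segments that undergo a rule: /a/ → [aː] (rule 2); /u/ → [uː] (rule 2); /a/ → [aː] (rule 2); /o/ → [oː] (rule 2).
All other segments surface unchanged.

4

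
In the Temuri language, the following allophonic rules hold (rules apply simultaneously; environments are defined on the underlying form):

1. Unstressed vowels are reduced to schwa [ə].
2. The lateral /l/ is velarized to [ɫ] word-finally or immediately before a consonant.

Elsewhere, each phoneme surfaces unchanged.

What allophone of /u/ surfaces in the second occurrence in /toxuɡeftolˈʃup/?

[u]

/u/ (between /ʃ/ and /p/) fails the environment for rule 1, so it stays [u].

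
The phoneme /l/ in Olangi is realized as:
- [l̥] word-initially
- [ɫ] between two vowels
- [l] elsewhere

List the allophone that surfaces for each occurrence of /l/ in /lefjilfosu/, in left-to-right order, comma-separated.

Occurrence 1 (position 1): word-initially → [l̥].
Occurrence 2 (position 6): no conditioning environment matches → elsewhere allophone [l].

[l̥], [l]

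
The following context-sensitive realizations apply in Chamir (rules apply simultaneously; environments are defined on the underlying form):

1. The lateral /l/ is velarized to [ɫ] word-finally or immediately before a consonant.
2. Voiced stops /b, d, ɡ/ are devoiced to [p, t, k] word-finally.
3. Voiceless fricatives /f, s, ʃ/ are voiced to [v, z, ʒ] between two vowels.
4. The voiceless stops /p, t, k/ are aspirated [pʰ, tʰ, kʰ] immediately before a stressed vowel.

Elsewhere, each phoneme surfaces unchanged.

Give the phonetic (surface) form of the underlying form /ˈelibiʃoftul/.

/e/ — not in any rule's target class → [e].
/l/ (between /e/ and /i/) fails the environment for rule 1, so it stays [l].
/i/ stays [i].
/b/ — between /i/ and /i/; rule 2 does not apply here → [b].
/i/ (between /b/ and /ʃ/) is unaffected → [i].
/ʃ/ (between /i/ and /o/): between two vowels, so rule 3 applies → [ʒ].
/o/ (between /ʃ/ and /f/): no rule targets it → [o].
/f/ — between /o/ and /t/; rule 3 does not apply here → [f].
/t/ (between /f/ and /u/) is in the target of rule 4 but the environment (immediately before a stressed vowel) is not met → [t].
/u/ (between /t/ and /l/) is unaffected → [u].
Rule 1 applies to /l/ (word-final: word-finally or immediately before a consonant) → [ɫ].

[ˈelibiʒoftuɫ]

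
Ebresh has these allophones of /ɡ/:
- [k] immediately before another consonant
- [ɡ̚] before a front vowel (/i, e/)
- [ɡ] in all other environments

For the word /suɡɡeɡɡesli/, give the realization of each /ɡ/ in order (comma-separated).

Occurrence 1 (position 3): immediately before another consonant → [k].
Occurrence 2 (position 4): before a front vowel (/i, e/) → [ɡ̚].
Occurrence 3 (position 6): immediately before another consonant → [k].
Occurrence 4 (position 7): before a front vowel (/i, e/) → [ɡ̚].

[k], [ɡ̚], [k], [ɡ̚]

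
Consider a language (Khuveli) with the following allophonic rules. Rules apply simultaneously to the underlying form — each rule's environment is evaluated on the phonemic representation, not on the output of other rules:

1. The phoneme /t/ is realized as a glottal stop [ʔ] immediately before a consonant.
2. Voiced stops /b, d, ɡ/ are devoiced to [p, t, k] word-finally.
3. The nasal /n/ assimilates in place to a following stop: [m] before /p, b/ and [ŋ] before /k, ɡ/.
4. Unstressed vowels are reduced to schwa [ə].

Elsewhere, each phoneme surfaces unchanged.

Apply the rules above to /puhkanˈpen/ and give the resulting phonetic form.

/p/ (word-initial): no rule targets it → [p].
/u/ (between /p/ and /h/) occurs in an unstressed syllable → [ə] by rule 4.
/h/ (between /u/ and /k/): no rule targets it → [h].
/k/ (between /h/ and /a/) is unaffected → [k].
Rule 4 applies to /a/ (between /k/ and /n/: in an unstressed syllable) → [ə].
/n/ (between /a/ and /p/) occurs before a labial or velar stop → [m] by rule 3.
/p/ (between /n/ and /e/) is unaffected → [p].
/e/ — between /p/ and /n/; rule 4 does not apply here → [e].
/n/ (word-final) is in the target of rule 3 but the environment (before a labial or velar stop) is not met → [n].

[pəhkəmˈpen]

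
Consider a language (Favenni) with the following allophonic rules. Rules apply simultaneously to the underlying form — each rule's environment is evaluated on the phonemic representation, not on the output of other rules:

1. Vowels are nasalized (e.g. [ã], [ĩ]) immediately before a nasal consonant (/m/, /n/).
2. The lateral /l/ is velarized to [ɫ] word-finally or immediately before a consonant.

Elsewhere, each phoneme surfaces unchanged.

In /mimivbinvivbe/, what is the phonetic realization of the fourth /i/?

[i]

/i/ — between /v/ and /v/; rule 1 does not apply here → [i].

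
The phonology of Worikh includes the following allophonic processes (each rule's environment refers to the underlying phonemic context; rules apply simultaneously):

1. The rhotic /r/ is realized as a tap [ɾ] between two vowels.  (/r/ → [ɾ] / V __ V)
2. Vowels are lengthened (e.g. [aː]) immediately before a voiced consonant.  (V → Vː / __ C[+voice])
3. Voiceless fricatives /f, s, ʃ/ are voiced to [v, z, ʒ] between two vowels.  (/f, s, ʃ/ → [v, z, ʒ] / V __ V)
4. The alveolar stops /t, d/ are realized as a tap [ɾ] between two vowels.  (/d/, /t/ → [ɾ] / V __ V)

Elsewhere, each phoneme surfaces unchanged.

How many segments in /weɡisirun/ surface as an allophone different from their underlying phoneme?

Segments that undergo a rule: /e/ → [eː] (rule 2); /s/ → [z] (rule 3); /i/ → [iː] (rule 2); /r/ → [ɾ] (rule 1); /u/ → [uː] (rule 2).
All other segments surface unchanged.

5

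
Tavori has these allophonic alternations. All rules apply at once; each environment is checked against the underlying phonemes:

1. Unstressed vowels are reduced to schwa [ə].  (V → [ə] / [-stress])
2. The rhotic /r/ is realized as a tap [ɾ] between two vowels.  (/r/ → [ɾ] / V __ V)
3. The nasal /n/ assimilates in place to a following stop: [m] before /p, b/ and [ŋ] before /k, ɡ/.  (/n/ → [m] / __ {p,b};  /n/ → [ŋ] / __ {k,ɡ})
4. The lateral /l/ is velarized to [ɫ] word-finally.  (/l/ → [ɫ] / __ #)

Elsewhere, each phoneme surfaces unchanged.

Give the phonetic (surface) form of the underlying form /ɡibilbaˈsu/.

[ɡəbəlbəˈsu]

/ɡ/ — not in any rule's target class → [ɡ].
/i/ (between /ɡ/ and /b/) occurs in an unstressed syllable → [ə] by rule 1.
/b/ (between /i/ and /i/) is unaffected → [b].
/i/ (between /b/ and /l/): in an unstressed syllable, so rule 1 applies → [ə].
/l/ (between /i/ and /b/) is in the target of rule 4 but the environment (word-finally) is not met → [l].
/b/ (between /l/ and /a/): no rule targets it → [b].
/a/ — between /b/ and /s/, in an unstressed syllable — surfaces as [ə] (rule 1).
/s/ stays [s].
/u/ (word-final): rule 1 targets it, but not in an unstressed syllable → unchanged [u].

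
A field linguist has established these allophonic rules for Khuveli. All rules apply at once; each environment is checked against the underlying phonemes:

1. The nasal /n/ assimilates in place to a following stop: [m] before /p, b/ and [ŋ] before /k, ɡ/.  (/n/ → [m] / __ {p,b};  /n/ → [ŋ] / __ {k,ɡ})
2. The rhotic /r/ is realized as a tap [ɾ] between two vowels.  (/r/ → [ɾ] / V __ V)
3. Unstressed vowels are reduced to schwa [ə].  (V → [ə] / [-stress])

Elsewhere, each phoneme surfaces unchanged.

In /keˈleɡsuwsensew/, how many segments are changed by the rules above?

Segments that undergo a rule: /e/ → [ə] (rule 3); /u/ → [ə] (rule 3); /e/ → [ə] (rule 3); /e/ → [ə] (rule 3).
All other segments surface unchanged.

4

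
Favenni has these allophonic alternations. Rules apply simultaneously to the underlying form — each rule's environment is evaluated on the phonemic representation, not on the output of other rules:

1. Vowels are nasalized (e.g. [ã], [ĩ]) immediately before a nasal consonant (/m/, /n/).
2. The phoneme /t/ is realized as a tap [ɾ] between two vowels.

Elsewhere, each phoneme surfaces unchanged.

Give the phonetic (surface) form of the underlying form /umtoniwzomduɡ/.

/u/ meets the environment for rule 1 (before a nasal consonant) → [ũ].
/m/ stays [m].
/t/ (between /m/ and /o/) fails the environment for rule 2, so it stays [t].
/o/ — between /t/ and /n/, before a nasal consonant — surfaces as [õ] (rule 1).
/n/ stays [n].
/i/ (between /n/ and /w/) fails the environment for rule 1, so it stays [i].
/w/ — not in any rule's target class → [w].
/z/ stays [z].
/o/ (between /z/ and /m/) occurs before a nasal consonant → [õ] by rule 1.
/m/ — not in any rule's target class → [m].
/d/ stays [d].
/u/ (between /d/ and /ɡ/) fails the environment for rule 1, so it stays [u].
/ɡ/ — not in any rule's target class → [ɡ].

[ũmtõniwzõmduɡ]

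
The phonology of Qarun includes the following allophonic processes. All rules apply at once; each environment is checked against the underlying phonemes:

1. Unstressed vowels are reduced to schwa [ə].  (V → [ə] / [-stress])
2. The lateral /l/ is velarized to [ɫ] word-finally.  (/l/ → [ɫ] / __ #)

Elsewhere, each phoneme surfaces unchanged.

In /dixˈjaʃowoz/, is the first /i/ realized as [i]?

No

/i/ meets the environment for rule 1 (in an unstressed syllable) → [ə].
The actual realization is [ə], not [i].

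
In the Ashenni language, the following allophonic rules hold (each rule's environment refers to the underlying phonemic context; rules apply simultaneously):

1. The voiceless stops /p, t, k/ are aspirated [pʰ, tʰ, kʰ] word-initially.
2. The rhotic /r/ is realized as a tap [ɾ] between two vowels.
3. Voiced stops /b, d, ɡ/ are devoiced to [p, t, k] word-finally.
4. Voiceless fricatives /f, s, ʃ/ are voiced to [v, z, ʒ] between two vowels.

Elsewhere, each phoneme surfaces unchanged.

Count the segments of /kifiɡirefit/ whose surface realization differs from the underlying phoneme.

Segments that undergo a rule: /k/ → [kʰ] (rule 1); /f/ → [v] (rule 4); /r/ → [ɾ] (rule 2); /f/ → [v] (rule 4).
All other segments surface unchanged.

4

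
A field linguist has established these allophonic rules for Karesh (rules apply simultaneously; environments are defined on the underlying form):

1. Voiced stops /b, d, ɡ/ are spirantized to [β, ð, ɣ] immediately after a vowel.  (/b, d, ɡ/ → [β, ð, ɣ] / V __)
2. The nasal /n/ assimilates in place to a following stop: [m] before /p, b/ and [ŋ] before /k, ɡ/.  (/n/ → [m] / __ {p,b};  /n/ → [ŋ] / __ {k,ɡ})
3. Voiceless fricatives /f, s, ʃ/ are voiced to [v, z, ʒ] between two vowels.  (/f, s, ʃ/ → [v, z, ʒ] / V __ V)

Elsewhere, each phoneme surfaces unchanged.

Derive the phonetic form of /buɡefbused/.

[buɣefbuzeð]

/b/ (word-initial) is in the target of rule 1 but the environment (immediately after a vowel) is not met → [b].
Rule 1 applies to /ɡ/ (between /u/ and /e/: immediately after a vowel) → [ɣ].
/f/ (between /e/ and /b/) fails the environment for rule 3, so it stays [f].
/b/ (between /f/ and /u/) is in the target of rule 1 but the environment (immediately after a vowel) is not met → [b].
/s/ meets the environment for rule 3 (between two vowels) → [z].
/d/ (word-final) occurs immediately after a vowel → [ð] by rule 1.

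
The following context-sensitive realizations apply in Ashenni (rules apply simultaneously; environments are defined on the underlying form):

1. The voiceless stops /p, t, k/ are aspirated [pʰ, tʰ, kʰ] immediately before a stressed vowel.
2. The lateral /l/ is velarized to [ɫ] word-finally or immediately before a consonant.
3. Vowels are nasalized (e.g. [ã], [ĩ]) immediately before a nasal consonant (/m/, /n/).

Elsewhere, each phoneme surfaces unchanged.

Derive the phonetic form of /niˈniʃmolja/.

[nĩˈniʃmoɫja]

/n/ — not in any rule's target class → [n].
/i/ meets the environment for rule 3 (before a nasal consonant) → [ĩ].
/n/ stays [n].
/i/ (between /n/ and /ʃ/) fails the environment for rule 3, so it stays [i].
/ʃ/ (between /i/ and /m/): no rule targets it → [ʃ].
/m/ (between /ʃ/ and /o/) is unaffected → [m].
/o/ — between /m/ and /l/; rule 3 does not apply here → [o].
Rule 2 applies to /l/ (between /o/ and /j/: word-finally or immediately before a consonant) → [ɫ].
/j/ — not in any rule's target class → [j].
/a/ (word-final) is in the target of rule 3 but the environment (before a nasal consonant) is not met → [a].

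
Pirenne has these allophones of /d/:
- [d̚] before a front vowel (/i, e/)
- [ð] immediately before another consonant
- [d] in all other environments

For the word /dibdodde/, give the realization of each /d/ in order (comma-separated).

Occurrence 1 (position 1): before a front vowel (/i, e/) → [d̚].
Occurrence 2 (position 4): no conditioning environment matches → elsewhere allophone [d].
Occurrence 3 (position 6): immediately before another consonant → [ð].
Occurrence 4 (position 7): before a front vowel (/i, e/) → [d̚].

[d̚], [d], [ð], [d̚]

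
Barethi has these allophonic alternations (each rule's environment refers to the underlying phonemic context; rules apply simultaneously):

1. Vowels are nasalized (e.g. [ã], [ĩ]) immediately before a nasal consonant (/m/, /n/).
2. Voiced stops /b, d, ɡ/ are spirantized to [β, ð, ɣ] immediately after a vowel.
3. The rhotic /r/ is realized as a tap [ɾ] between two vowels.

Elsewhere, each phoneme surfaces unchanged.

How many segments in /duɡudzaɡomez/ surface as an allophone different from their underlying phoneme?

4

Segments that undergo a rule: /ɡ/ → [ɣ] (rule 2); /d/ → [ð] (rule 2); /ɡ/ → [ɣ] (rule 2); /o/ → [õ] (rule 1).
All other segments surface unchanged.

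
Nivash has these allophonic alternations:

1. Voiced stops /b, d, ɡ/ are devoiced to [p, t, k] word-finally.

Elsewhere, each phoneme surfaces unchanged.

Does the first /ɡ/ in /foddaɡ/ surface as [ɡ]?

No

/ɡ/ — word-final, word-finally — surfaces as [k] (rule 1).
The actual realization is [k], not [ɡ].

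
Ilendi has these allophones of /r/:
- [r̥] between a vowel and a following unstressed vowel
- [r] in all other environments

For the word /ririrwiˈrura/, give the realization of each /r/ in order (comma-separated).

Occurrence 1 (position 1): no conditioning environment matches → elsewhere allophone [r].
Occurrence 2 (position 3): between a vowel and a following unstressed vowel → [r̥].
Occurrence 3 (position 5): no conditioning environment matches → elsewhere allophone [r].
Occurrence 4 (position 8): no conditioning environment matches → elsewhere allophone [r].
Occurrence 5 (position 10): between a vowel and a following unstressed vowel → [r̥].

[r], [r̥], [r], [r], [r̥]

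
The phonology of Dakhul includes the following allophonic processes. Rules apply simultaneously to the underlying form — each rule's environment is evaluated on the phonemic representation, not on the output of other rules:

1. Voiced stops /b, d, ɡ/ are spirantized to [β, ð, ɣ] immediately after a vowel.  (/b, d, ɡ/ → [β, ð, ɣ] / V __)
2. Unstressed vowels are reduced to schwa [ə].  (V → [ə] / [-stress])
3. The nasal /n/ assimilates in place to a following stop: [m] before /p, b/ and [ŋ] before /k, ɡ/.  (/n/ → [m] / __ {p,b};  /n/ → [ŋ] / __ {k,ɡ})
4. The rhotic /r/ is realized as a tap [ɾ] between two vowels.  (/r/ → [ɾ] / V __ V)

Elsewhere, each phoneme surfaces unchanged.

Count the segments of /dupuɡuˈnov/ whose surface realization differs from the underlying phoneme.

Segments that undergo a rule: /u/ → [ə] (rule 2); /u/ → [ə] (rule 2); /ɡ/ → [ɣ] (rule 1); /u/ → [ə] (rule 2).
All other segments surface unchanged.

4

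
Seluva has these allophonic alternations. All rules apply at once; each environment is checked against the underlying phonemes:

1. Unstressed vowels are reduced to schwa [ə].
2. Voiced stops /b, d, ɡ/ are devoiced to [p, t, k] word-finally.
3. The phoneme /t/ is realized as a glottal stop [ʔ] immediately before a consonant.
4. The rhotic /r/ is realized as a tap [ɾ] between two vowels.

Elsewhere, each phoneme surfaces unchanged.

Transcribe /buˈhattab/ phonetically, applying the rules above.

[bəˈhaʔtəp]

/b/ (word-initial): rule 2 targets it, but not word-finally → unchanged [b].
/u/ (between /b/ and /h/): in an unstressed syllable, so rule 1 applies → [ə].
/a/ (between /h/ and /t/) is in the target of rule 1 but the environment (in an unstressed syllable) is not met → [a].
/t/ — between /a/ and /t/, immediately before a consonant — surfaces as [ʔ] (rule 3).
/t/ (between /t/ and /a/) is in the target of rule 3 but the environment (immediately before a consonant) is not met → [t].
/a/ — between /t/ and /b/, in an unstressed syllable — surfaces as [ə] (rule 1).
/b/ — word-final, word-finally — surfaces as [p] (rule 2).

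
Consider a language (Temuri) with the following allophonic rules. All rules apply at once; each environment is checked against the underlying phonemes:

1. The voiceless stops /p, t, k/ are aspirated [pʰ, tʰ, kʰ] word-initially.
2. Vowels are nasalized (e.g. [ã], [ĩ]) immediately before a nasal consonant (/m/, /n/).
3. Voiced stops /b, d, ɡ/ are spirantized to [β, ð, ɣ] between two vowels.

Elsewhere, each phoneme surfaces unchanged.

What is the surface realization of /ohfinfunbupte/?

[ohfĩnfũnbupte]

/o/ (word-initial): rule 2 targets it, but not before a nasal consonant → unchanged [o].
/h/ (between /o/ and /f/) is unaffected → [h].
/f/ — not in any rule's target class → [f].
/i/ (between /f/ and /n/): before a nasal consonant, so rule 2 applies → [ĩ].
/n/ (between /i/ and /f/) is unaffected → [n].
/f/ stays [f].
Rule 2 applies to /u/ (between /f/ and /n/: before a nasal consonant) → [ũ].
/n/ stays [n].
/b/ (between /n/ and /u/) is in the target of rule 3 but the environment (between two vowels) is not met → [b].
/u/ (between /b/ and /p/) fails the environment for rule 2, so it stays [u].
/p/ (between /u/ and /t/): rule 1 targets it, but not word-initially → unchanged [p].
/t/ (between /p/ and /e/) is in the target of rule 1 but the environment (word-initially) is not met → [t].
/e/ — word-final; rule 2 does not apply here → [e].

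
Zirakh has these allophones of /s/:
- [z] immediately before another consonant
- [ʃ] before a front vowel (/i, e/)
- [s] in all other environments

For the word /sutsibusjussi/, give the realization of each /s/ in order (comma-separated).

Occurrence 1 (position 1): no conditioning environment matches → elsewhere allophone [s].
Occurrence 2 (position 4): before a front vowel (/i, e/) → [ʃ].
Occurrence 3 (position 8): immediately before another consonant → [z].
Occurrence 4 (position 11): immediately before another consonant → [z].
Occurrence 5 (position 12): before a front vowel (/i, e/) → [ʃ].

[s], [ʃ], [z], [z], [ʃ]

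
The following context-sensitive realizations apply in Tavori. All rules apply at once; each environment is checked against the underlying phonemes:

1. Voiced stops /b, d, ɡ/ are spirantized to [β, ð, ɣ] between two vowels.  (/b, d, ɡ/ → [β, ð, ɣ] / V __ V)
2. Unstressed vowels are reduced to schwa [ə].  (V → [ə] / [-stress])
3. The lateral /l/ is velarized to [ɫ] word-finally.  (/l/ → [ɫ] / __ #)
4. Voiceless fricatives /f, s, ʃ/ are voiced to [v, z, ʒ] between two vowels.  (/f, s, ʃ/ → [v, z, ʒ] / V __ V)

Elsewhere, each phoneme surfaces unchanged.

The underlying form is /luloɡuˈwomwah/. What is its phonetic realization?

/l/ (word-initial) is in the target of rule 3 but the environment (word-finally) is not met → [l].
/u/ (between /l/ and /l/): in an unstressed syllable, so rule 2 applies → [ə].
/l/ (between /u/ and /o/) fails the environment for rule 3, so it stays [l].
/o/ (between /l/ and /ɡ/) occurs in an unstressed syllable → [ə] by rule 2.
/ɡ/ (between /o/ and /u/): between two vowels, so rule 1 applies → [ɣ].
/u/ (between /ɡ/ and /w/): in an unstressed syllable, so rule 2 applies → [ə].
/o/ (between /w/ and /m/) is in the target of rule 2 but the environment (in an unstressed syllable) is not met → [o].
Rule 2 applies to /a/ (between /w/ and /h/: in an unstressed syllable) → [ə].

[lələɣəˈwomwəh]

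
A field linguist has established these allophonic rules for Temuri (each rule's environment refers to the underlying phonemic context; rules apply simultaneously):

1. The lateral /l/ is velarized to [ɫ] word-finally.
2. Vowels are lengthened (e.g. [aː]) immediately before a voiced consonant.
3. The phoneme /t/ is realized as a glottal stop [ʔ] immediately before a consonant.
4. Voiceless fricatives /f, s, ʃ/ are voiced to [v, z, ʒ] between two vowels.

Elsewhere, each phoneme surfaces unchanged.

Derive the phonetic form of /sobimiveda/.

[soːbiːmiːveːda]

/s/ (word-initial) fails the environment for rule 4, so it stays [s].
/o/ (between /s/ and /b/): before a voiced consonant, so rule 2 applies → [oː].
/b/ stays [b].
/i/ — between /b/ and /m/, before a voiced consonant — surfaces as [iː] (rule 2).
/m/ stays [m].
/i/ (between /m/ and /v/) occurs before a voiced consonant → [iː] by rule 2.
/v/ (between /i/ and /e/) is unaffected → [v].
/e/ (between /v/ and /d/): before a voiced consonant, so rule 2 applies → [eː].
/d/ stays [d].
/a/ — word-final; rule 2 does not apply here → [a].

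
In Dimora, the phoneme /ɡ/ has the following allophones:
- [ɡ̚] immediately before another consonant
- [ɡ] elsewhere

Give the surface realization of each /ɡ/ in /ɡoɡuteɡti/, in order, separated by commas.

Occurrence 1 (position 1): no conditioning environment matches → elsewhere allophone [ɡ].
Occurrence 2 (position 3): no conditioning environment matches → elsewhere allophone [ɡ].
Occurrence 3 (position 7): immediately before another consonant → [ɡ̚].

[ɡ], [ɡ], [ɡ̚]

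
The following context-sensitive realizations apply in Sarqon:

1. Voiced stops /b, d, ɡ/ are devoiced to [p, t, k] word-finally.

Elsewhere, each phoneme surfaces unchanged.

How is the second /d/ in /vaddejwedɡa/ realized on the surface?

/d/ (between /d/ and /e/) is in the target of rule 1 but the environment (word-finally) is not met → [d].

[d]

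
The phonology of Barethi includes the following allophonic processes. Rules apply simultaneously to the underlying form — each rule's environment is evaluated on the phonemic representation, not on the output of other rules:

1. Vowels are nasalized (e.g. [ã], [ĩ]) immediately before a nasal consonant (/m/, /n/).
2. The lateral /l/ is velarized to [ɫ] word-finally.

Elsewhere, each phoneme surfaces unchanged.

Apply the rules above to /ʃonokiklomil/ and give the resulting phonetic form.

Rule 1 applies to /o/ (between /ʃ/ and /n/: before a nasal consonant) → [õ].
/o/ (between /n/ and /k/) fails the environment for rule 1, so it stays [o].
/i/ — between /k/ and /k/; rule 1 does not apply here → [i].
/l/ — between /k/ and /o/; rule 2 does not apply here → [l].
/o/ (between /l/ and /m/) occurs before a nasal consonant → [õ] by rule 1.
/i/ (between /m/ and /l/): rule 1 targets it, but not before a nasal consonant → unchanged [i].
/l/ (word-final): word-finally, so rule 2 applies → [ɫ].

[ʃõnokiklõmiɫ]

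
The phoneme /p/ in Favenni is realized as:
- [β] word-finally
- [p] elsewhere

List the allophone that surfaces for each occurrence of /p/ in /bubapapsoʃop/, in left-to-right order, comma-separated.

Occurrence 1 (position 5): no conditioning environment matches → elsewhere allophone [p].
Occurrence 2 (position 7): no conditioning environment matches → elsewhere allophone [p].
Occurrence 3 (position 12): word-finally → [β].

[p], [p], [β]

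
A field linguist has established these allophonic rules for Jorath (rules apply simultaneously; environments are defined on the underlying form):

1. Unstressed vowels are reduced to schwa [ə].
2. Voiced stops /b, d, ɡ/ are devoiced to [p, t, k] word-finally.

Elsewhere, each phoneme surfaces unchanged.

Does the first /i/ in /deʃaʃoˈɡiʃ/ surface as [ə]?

/i/ (between /ɡ/ and /ʃ/) is in the target of rule 1 but the environment (in an unstressed syllable) is not met → [i].
The actual realization is [i], not [ə].

No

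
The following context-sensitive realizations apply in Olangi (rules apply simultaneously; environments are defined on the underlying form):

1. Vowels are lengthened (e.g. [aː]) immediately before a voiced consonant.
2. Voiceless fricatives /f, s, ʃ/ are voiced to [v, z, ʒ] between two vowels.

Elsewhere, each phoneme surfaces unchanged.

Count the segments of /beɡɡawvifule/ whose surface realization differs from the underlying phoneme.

4

Segments that undergo a rule: /e/ → [eː] (rule 1); /a/ → [aː] (rule 1); /f/ → [v] (rule 2); /u/ → [uː] (rule 1).
All other segments surface unchanged.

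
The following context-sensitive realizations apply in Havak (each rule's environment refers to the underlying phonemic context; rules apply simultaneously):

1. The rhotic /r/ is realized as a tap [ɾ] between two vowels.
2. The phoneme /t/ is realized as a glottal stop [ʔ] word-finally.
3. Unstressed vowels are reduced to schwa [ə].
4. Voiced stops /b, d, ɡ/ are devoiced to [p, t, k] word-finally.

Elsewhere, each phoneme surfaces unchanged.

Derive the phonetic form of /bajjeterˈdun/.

/b/ (word-initial): rule 4 targets it, but not word-finally → unchanged [b].
Rule 3 applies to /a/ (between /b/ and /j/: in an unstressed syllable) → [ə].
/j/ (between /a/ and /j/) is unaffected → [j].
/j/ — not in any rule's target class → [j].
/e/ — between /j/ and /t/, in an unstressed syllable — surfaces as [ə] (rule 3).
/t/ — between /e/ and /e/; rule 2 does not apply here → [t].
/e/ meets the environment for rule 3 (in an unstressed syllable) → [ə].
/r/ (between /e/ and /d/) fails the environment for rule 1, so it stays [r].
/d/ — between /r/ and /u/; rule 4 does not apply here → [d].
/u/ — between /d/ and /n/; rule 3 does not apply here → [u].
/n/ stays [n].

[bəjjətərˈdun]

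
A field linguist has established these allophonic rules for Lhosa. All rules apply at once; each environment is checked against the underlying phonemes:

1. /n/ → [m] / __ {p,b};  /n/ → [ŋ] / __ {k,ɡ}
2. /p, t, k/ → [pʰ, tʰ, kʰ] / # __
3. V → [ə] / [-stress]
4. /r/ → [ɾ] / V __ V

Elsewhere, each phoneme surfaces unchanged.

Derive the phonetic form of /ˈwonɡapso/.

[ˈwoŋɡəpsə]

/w/ — not in any rule's target class → [w].
/o/ (between /w/ and /n/) fails the environment for rule 3, so it stays [o].
Rule 1 applies to /n/ (between /o/ and /ɡ/: before a labial or velar stop) → [ŋ].
/ɡ/ (between /n/ and /a/): no rule targets it → [ɡ].
/a/ meets the environment for rule 3 (in an unstressed syllable) → [ə].
/p/ (between /a/ and /s/): rule 2 targets it, but not word-initially → unchanged [p].
/s/ — not in any rule's target class → [s].
Rule 3 applies to /o/ (word-final: in an unstressed syllable) → [ə].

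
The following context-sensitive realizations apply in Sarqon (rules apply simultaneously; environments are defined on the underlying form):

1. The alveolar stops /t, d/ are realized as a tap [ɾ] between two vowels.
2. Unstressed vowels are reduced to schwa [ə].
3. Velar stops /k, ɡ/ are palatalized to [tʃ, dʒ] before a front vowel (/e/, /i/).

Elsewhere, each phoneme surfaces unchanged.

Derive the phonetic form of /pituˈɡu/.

Rule 2 applies to /i/ (between /p/ and /t/: in an unstressed syllable) → [ə].
/t/ (between /i/ and /u/): between two vowels, so rule 1 applies → [ɾ].
/u/ (between /t/ and /ɡ/): in an unstressed syllable, so rule 2 applies → [ə].
/ɡ/ (between /u/ and /u/) is in the target of rule 3 but the environment (before a front vowel) is not met → [ɡ].
/u/ (word-final): rule 2 targets it, but not in an unstressed syllable → unchanged [u].

[pəɾəˈɡu]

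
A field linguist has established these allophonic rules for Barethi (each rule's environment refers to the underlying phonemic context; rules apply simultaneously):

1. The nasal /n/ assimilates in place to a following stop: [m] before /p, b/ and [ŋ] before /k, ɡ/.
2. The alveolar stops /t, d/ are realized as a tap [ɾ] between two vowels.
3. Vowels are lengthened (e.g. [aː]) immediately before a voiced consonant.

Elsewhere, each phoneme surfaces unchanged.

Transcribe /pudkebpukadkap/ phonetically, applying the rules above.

[puːdkeːbpukaːdkap]

/p/ stays [p].
Rule 3 applies to /u/ (between /p/ and /d/: before a voiced consonant) → [uː].
/d/ (between /u/ and /k/): rule 2 targets it, but not between two vowels → unchanged [d].
/k/ (between /d/ and /e/): no rule targets it → [k].
/e/ meets the environment for rule 3 (before a voiced consonant) → [eː].
/b/ stays [b].
/p/ — not in any rule's target class → [p].
/u/ (between /p/ and /k/): rule 3 targets it, but not before a voiced consonant → unchanged [u].
/k/ — not in any rule's target class → [k].
/a/ (between /k/ and /d/): before a voiced consonant, so rule 3 applies → [aː].
/d/ (between /a/ and /k/): rule 2 targets it, but not between two vowels → unchanged [d].
/k/ stays [k].
/a/ (between /k/ and /p/): rule 3 targets it, but not before a voiced consonant → unchanged [a].
/p/ — not in any rule's target class → [p].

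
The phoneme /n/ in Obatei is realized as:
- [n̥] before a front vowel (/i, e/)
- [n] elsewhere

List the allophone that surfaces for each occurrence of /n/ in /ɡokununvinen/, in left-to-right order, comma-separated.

[n], [n], [n̥], [n]

Occurrence 1 (position 5): no conditioning environment matches → elsewhere allophone [n].
Occurrence 2 (position 7): no conditioning environment matches → elsewhere allophone [n].
Occurrence 3 (position 10): before a front vowel (/i, e/) → [n̥].
Occurrence 4 (position 12): no conditioning environment matches → elsewhere allophone [n].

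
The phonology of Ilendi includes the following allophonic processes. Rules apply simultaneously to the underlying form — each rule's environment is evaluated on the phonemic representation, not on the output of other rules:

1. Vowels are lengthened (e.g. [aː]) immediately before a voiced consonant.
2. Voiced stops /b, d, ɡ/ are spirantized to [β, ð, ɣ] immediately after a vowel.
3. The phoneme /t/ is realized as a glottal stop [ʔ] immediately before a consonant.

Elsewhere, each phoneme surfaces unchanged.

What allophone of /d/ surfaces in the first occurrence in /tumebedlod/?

[ð]

/d/ (between /e/ and /l/): immediately after a vowel, so rule 2 applies → [ð].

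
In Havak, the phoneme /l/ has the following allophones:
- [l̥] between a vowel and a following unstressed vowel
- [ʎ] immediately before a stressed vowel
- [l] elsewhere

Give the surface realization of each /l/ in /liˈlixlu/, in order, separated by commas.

[l], [ʎ], [l]

Occurrence 1 (position 1): no conditioning environment matches → elsewhere allophone [l].
Occurrence 2 (position 3): immediately before a stressed vowel → [ʎ].
Occurrence 3 (position 6): no conditioning environment matches → elsewhere allophone [l].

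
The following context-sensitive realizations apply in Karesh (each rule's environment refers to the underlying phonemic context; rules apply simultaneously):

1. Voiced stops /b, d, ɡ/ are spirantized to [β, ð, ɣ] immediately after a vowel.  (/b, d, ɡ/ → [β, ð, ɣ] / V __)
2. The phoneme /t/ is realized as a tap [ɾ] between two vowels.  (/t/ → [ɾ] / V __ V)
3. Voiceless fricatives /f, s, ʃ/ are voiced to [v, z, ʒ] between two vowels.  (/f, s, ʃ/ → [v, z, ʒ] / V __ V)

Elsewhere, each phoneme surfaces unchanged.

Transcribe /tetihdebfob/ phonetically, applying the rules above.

/t/ (word-initial): rule 2 targets it, but not between two vowels → unchanged [t].
/e/ stays [e].
/t/ (between /e/ and /i/) occurs between two vowels → [ɾ] by rule 2.
/i/ (between /t/ and /h/) is unaffected → [i].
/h/ (between /i/ and /d/): no rule targets it → [h].
/d/ (between /h/ and /e/) fails the environment for rule 1, so it stays [d].
/e/ — not in any rule's target class → [e].
/b/ meets the environment for rule 1 (immediately after a vowel) → [β].
/f/ — between /b/ and /o/; rule 3 does not apply here → [f].
/o/ (between /f/ and /b/) is unaffected → [o].
/b/ — word-final, immediately after a vowel — surfaces as [β] (rule 1).

[teɾihdeβfoβ]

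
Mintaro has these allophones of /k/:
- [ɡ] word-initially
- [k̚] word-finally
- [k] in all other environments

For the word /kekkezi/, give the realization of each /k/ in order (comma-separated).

Occurrence 1 (position 1): word-initially → [ɡ].
Occurrence 2 (position 3): no conditioning environment matches → elsewhere allophone [k].
Occurrence 3 (position 4): no conditioning environment matches → elsewhere allophone [k].

[ɡ], [k], [k]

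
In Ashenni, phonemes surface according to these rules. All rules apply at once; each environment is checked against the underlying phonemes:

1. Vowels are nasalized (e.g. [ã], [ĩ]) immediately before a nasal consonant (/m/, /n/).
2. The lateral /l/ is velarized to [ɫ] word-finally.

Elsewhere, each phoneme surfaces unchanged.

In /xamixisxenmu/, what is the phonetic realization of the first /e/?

[ẽ]

Rule 1 applies to /e/ (between /x/ and /n/: before a nasal consonant) → [ẽ].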